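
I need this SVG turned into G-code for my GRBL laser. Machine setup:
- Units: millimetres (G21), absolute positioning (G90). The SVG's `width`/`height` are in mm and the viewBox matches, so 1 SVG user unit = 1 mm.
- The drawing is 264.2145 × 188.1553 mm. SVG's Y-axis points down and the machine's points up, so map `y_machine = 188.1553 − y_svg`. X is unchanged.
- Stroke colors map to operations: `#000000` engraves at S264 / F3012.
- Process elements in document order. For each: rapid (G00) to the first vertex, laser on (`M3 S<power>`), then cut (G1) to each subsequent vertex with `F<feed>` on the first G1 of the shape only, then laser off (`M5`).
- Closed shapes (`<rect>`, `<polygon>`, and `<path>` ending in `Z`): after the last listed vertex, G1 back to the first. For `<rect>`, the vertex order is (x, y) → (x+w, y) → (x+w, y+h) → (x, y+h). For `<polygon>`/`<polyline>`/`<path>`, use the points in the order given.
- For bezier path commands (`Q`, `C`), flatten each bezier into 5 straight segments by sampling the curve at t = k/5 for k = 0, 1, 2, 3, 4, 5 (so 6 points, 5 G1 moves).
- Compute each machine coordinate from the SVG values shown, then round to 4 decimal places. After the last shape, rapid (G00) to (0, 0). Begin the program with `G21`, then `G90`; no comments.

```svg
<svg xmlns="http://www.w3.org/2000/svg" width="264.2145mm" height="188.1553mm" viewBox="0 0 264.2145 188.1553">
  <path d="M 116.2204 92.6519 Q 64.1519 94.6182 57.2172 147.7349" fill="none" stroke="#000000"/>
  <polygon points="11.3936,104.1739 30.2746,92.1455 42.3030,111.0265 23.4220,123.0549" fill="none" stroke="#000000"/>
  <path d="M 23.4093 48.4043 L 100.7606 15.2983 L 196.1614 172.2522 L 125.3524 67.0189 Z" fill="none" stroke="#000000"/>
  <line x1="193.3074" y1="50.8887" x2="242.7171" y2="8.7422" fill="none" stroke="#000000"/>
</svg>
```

G21
G90
G00 X116.2204 Y95.5034
M3 S264
G1 X97.1984 Y92.6709 F3012
G1 X81.7870 Y85.7463
G1 X69.9864 Y74.7297
G1 X61.7964 Y59.6211
G1 X57.2172 Y40.4204
M5
G00 X11.3936 Y83.9814
M3 S264
G1 X30.2746 Y96.0098 F3012
G1 X42.3030 Y77.1288
G1 X23.4220 Y65.1004
G1 X11.3936 Y83.9814
M5
G00 X23.4093 Y139.7510
M3 S264
G1 X100.7606 Y172.8570 F3012
G1 X196.1614 Y15.9031
G1 X125.3524 Y121.1364
G1 X23.4093 Y139.7510
M5
G00 X193.3074 Y137.2666
M3 S264
G1 X242.7171 Y179.4131 F3012
M5
G00 X0.0000 Y0.0000

1 u = 1 mm; y_m = 188.1553 − y.

[1] `<path>` quadratic bezier, #000000→engrave S264 F3012: (116.2204,95.5034) → (97.1984,92.6709) → (81.7870,85.7463) → (69.9864,74.7297) → (61.7964,59.6211) → (57.2172,40.4204)

[2] `<polygon>` regular polygon, #000000→engrave S264 F3012: (11.3936,83.9814) → (30.2746,96.0098) → (42.3030,77.1288) → (23.4220,65.1004) → (11.3936,83.9814) (closed)

[3] `<path>` closed polygon, #000000→engrave S264 F3012: (23.4093,139.7510) → (100.7606,172.8570) → (196.1614,15.9031) → (125.3524,121.1364) → (23.4093,139.7510) (closed)

[4] `<line>` line segment, #000000→engrave S264 F3012: (193.3074,137.2666) → (242.7171,179.4131)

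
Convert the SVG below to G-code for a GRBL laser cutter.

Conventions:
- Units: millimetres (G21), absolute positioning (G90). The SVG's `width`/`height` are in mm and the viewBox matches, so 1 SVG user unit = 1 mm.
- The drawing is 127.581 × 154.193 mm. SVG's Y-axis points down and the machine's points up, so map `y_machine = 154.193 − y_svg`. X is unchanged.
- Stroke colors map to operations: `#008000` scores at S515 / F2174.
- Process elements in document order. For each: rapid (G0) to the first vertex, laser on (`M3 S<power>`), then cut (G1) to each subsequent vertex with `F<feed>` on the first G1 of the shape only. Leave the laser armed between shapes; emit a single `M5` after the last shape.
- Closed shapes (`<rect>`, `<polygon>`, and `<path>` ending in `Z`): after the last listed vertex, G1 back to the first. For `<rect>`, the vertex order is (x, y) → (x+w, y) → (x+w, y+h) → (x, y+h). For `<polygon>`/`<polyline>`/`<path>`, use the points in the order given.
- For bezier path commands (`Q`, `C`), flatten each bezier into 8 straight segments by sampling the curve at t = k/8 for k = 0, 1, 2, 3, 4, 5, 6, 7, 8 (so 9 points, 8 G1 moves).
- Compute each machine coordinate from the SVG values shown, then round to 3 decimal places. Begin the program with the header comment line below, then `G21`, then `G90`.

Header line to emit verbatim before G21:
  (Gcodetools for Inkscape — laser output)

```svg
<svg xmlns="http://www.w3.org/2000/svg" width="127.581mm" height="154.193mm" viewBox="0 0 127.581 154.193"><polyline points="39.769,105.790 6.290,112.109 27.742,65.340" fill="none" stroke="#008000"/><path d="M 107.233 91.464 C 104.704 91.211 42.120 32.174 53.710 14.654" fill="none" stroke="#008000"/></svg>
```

(Gcodetools for Inkscape — laser output)
G21
G90
G0 X39.769 Y48.403
M3 S515
G1 X6.290 Y42.084 F2174
G1 X27.742 Y88.853
G0 X107.233 Y62.729
M3 S515
G1 X103.732 Y65.383 F2174
G1 X96.173 Y72.374
G1 X86.131 Y82.524
G1 X75.177 Y94.659
G1 X64.885 Y107.603
G1 X56.828 Y120.182
G1 X52.578 Y131.219
G1 X53.710 Y139.539
M5

1 u = 1 mm; y_m = 154.193 − y.

[1] `<polyline>` open polyline, #008000→score S515 F2174: (39.769,48.403) → (6.290,42.084) → (27.742,88.853)

[2] `<path>` cubic bezier, #008000→score S515 F2174: (107.233,62.729) → (103.732,65.383) → (96.173,72.374) → (86.131,82.524) → (75.177,94.659) → (64.885,107.603) → (56.828,120.182) → (52.578,131.219) → (53.710,139.539)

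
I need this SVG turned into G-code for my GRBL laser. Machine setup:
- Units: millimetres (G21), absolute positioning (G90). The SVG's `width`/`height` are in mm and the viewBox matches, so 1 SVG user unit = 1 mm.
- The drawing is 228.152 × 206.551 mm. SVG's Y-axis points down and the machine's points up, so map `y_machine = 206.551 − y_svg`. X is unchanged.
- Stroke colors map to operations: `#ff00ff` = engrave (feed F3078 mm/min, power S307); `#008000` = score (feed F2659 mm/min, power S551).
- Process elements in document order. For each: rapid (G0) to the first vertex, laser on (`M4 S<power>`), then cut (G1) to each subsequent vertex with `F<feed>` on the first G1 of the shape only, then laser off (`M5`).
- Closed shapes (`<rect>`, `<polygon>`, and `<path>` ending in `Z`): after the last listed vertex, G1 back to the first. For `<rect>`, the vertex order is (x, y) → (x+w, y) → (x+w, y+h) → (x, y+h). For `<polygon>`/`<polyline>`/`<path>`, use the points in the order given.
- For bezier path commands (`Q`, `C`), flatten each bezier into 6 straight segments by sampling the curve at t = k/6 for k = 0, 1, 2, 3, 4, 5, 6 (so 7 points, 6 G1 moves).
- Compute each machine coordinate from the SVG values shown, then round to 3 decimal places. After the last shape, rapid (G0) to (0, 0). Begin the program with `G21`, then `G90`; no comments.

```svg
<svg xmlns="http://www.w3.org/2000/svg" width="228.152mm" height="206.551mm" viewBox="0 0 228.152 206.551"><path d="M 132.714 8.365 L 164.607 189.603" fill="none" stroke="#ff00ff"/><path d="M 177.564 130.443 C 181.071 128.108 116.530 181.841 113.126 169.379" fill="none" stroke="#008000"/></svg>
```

Since the viewBox matches the mm dimensions, user units are millimetres directly. The only transform is the Y-flip y_m = 206.551 − y_svg.

Shape 1 is a line segment drawn with `<path>`. Its stroke #ff00ff means engrave at S307, F3078. After flipping Y the toolpath is (132.714,198.186) → (164.607,16.948).

Shape 2 is a cubic bezier drawn with `<path>`. Its stroke #008000 means score at S551, F2659. After flipping Y the toolpath is (177.564,76.108) → (174.245,73.169) → (163.173,64.282) → (147.937,52.842) → (132.124,42.247) → (119.325,35.891) → (113.126,37.172).

G21
G90
G0 X132.714 Y198.186
M4 S307
G1 X164.607 Y16.948 F3078
M5
G0 X177.564 Y76.108
M4 S551
G1 X174.245 Y73.169 F2659
G1 X163.173 Y64.282
G1 X147.937 Y52.842
G1 X132.124 Y42.247
G1 X119.325 Y35.891
G1 X113.126 Y37.172
M5
G0 X0.000 Y0.000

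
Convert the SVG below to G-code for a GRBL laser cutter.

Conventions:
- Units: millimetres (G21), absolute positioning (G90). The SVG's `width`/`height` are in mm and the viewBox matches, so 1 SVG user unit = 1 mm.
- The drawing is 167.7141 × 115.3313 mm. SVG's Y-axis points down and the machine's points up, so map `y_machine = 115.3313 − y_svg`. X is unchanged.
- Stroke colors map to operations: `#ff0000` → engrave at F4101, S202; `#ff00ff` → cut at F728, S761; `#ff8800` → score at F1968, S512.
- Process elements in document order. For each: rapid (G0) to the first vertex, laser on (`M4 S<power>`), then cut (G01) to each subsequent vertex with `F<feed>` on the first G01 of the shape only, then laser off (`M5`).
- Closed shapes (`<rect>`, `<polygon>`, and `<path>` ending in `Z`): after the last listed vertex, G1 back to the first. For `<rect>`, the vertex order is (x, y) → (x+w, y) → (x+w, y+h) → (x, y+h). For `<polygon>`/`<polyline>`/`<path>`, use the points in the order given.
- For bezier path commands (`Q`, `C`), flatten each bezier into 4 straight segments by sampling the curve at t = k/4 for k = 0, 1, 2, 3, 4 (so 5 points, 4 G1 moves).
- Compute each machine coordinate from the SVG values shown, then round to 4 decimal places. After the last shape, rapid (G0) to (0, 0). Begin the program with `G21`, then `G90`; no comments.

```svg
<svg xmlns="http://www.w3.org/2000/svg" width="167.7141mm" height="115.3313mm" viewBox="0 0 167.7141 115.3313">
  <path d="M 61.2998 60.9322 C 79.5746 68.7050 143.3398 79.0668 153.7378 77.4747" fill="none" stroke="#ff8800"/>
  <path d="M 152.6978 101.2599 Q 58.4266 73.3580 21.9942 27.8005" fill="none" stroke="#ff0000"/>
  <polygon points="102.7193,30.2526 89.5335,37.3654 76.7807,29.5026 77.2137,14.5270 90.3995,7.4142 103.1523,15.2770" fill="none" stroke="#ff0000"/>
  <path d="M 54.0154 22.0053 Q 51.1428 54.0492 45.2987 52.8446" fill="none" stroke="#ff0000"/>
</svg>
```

1 u = 1 mm; y_m = 115.3313 − y.

[1] `<path>` cubic bezier, #ff8800→score S512 F1968: (61.2998,54.3991) → (81.9907,48.3113) → (110.4726,42.6160) → (137.4776,38.6766) → (153.7378,37.8566)

[2] `<path>` quadratic bezier, #ff0000→engrave S202 F4101: (152.6978,14.0714) → (109.1771,29.1258) → (72.8863,46.3872) → (43.8253,65.8555) → (21.9942,87.5308)

[3] `<polygon>` regular polygon, #ff0000→engrave S202 F4101: (102.7193,85.0787) → (89.5335,77.9659) → (76.7807,85.8287) → (77.2137,100.8043) → (90.3995,107.9171) → (103.1523,100.0543) → (102.7193,85.0787) (closed)

[4] `<path>` quadratic bezier, #ff0000→engrave S202 F4101: (54.0154,93.3260) → (52.3934,79.3821) → (50.3999,69.5942) → (48.0350,63.9624) → (45.2987,62.4867)

G21
G90
G0 X61.2998 Y54.3991
M4 S512
G01 X81.9907 Y48.3113 F1968
G01 X110.4726 Y42.6160
G01 X137.4776 Y38.6766
G01 X153.7378 Y37.8566
M5
G0 X152.6978 Y14.0714
M4 S202
G01 X109.1771 Y29.1258 F4101
G01 X72.8863 Y46.3872
G01 X43.8253 Y65.8555
G01 X21.9942 Y87.5308
M5
G0 X102.7193 Y85.0787
M4 S202
G01 X89.5335 Y77.9659 F4101
G01 X76.7807 Y85.8287
G01 X77.2137 Y100.8043
G01 X90.3995 Y107.9171
G01 X103.1523 Y100.0543
G01 X102.7193 Y85.0787
M5
G0 X54.0154 Y93.3260
M4 S202
G01 X52.3934 Y79.3821 F4101
G01 X50.3999 Y69.5942
G01 X48.0350 Y63.9624
G01 X45.2987 Y62.4867
M5
G0 X0.0000 Y0.0000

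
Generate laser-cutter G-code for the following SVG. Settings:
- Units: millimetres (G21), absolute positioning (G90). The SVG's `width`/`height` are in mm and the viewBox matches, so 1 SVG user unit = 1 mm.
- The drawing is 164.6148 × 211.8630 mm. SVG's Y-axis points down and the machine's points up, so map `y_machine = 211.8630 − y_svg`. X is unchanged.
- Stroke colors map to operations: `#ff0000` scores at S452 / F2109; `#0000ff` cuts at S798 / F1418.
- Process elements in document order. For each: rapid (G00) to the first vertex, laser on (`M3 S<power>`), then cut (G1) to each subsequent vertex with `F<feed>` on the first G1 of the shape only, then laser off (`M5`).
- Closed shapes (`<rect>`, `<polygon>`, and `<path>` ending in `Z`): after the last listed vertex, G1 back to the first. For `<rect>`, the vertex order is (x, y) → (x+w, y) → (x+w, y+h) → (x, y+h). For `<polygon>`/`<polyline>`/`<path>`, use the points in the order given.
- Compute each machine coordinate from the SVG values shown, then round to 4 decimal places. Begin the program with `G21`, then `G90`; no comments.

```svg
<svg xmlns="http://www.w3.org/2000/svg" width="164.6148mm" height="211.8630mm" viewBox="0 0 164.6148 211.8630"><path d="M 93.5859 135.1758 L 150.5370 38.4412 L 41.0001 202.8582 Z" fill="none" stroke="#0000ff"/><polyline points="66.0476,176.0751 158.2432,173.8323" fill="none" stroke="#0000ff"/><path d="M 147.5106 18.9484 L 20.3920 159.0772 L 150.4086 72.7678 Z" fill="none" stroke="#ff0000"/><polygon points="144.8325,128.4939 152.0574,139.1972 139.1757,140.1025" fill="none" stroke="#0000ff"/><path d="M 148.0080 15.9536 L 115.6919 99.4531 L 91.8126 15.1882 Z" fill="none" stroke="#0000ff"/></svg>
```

1 u = 1 mm; y_m = 211.8630 − y.

[1] `<path>` closed polygon, #0000ff→cut S798 F1418: (93.5859,76.6872) → (150.5370,173.4218) → (41.0001,9.0048) → (93.5859,76.6872) (closed)

[2] `<polyline>` line segment, #0000ff→cut S798 F1418: (66.0476,35.7879) → (158.2432,38.0307)

[3] `<path>` closed polygon, #ff0000→score S452 F2109: (147.5106,192.9146) → (20.3920,52.7858) → (150.4086,139.0952) → (147.5106,192.9146) (closed)

[4] `<polygon>` regular polygon, #0000ff→cut S798 F1418: (144.8325,83.3691) → (152.0574,72.6658) → (139.1757,71.7605) → (144.8325,83.3691) (closed)

[5] `<path>` closed polygon, #0000ff→cut S798 F1418: (148.0080,195.9094) → (115.6919,112.4099) → (91.8126,196.6748) → (148.0080,195.9094) (closed)

G21
G90
G00 X93.5859 Y76.6872
M3 S798
G1 X150.5370 Y173.4218 F1418
G1 X41.0001 Y9.0048
G1 X93.5859 Y76.6872
M5
G00 X66.0476 Y35.7879
M3 S798
G1 X158.2432 Y38.0307 F1418
M5
G00 X147.5106 Y192.9146
M3 S452
G1 X20.3920 Y52.7858 F2109
G1 X150.4086 Y139.0952
G1 X147.5106 Y192.9146
M5
G00 X144.8325 Y83.3691
M3 S798
G1 X152.0574 Y72.6658 F1418
G1 X139.1757 Y71.7605
G1 X144.8325 Y83.3691
M5
G00 X148.0080 Y195.9094
M3 S798
G1 X115.6919 Y112.4099 F1418
G1 X91.8126 Y196.6748
G1 X148.0080 Y195.9094
M5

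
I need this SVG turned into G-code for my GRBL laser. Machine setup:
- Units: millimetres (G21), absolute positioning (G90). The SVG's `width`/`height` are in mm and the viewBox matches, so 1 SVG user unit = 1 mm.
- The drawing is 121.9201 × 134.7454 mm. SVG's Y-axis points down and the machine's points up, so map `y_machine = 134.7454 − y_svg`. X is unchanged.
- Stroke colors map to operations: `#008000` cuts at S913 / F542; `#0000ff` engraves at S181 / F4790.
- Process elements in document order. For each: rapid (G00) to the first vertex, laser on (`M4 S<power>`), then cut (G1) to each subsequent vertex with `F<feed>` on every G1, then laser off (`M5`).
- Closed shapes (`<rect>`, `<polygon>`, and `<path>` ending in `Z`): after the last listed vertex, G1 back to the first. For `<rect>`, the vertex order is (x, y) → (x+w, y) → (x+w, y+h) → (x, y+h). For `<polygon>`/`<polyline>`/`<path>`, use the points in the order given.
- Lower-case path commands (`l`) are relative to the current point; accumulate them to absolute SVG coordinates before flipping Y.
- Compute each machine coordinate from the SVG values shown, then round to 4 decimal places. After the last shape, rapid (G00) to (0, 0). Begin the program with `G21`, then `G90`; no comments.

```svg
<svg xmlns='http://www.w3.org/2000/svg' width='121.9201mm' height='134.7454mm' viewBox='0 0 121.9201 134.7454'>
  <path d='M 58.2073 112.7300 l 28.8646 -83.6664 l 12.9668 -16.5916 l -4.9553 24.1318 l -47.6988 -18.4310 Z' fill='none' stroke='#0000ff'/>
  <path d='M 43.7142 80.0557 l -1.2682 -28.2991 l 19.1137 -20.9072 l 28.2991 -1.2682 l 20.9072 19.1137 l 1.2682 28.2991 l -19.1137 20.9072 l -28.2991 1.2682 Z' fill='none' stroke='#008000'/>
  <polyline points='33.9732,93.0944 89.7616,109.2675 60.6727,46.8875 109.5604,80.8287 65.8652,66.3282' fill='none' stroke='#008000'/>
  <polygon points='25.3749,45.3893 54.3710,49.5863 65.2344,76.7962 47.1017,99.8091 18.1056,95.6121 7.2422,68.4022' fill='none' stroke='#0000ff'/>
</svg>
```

viewBox `0 0 121.9201 134.7454` with mm width/height → 1 unit = 1 mm. Flip: y_m = 134.7454 − y_svg.

**Shape 1** — `<path>` closed polygon, stroke `#0000ff` → engrave (S181, F4790). Machine vertices: (58.2073,22.0154) → (87.0719,105.6818) → (100.0387,122.2734) → (95.0834,98.1416) → (47.3846,116.5726) → (58.2073,22.0154). Closed: final G1 returns to the first vertex.

**Shape 2** — `<path>` regular polygon, stroke `#008000` → cut (S913, F542). Machine vertices: (43.7142,54.6897) → (42.4460,82.9888) → (61.5597,103.8960) → (89.8588,105.1642) → (110.7660,86.0505) → (112.0342,57.7514) → (92.9205,36.8442) → (64.6214,35.5760) → (43.7142,54.6897). Closed: final G1 returns to the first vertex.

**Shape 3** — `<polyline>` open polyline, stroke `#008000` → cut (S913, F542). Machine vertices: (33.9732,41.6510) → (89.7616,25.4779) → (60.6727,87.8579) → (109.5604,53.9167) → (65.8652,68.4172). Open path.

**Shape 4** — `<polygon>` regular polygon, stroke `#0000ff` → engrave (S181, F4790). Machine vertices: (25.3749,89.3561) → (54.3710,85.1591) → (65.2344,57.9492) → (47.1017,34.9363) → (18.1056,39.1333) → (7.2422,66.3432) → (25.3749,89.3561). Closed: final G1 returns to the first vertex.

G21
G90
G00 X58.2073 Y22.0154
M4 S181
G1 X87.0719 Y105.6818 F4790
G1 X100.0387 Y122.2734 F4790
G1 X95.0834 Y98.1416 F4790
G1 X47.3846 Y116.5726 F4790
G1 X58.2073 Y22.0154 F4790
M5
G00 X43.7142 Y54.6897
M4 S913
G1 X42.4460 Y82.9888 F542
G1 X61.5597 Y103.8960 F542
G1 X89.8588 Y105.1642 F542
G1 X110.7660 Y86.0505 F542
G1 X112.0342 Y57.7514 F542
G1 X92.9205 Y36.8442 F542
G1 X64.6214 Y35.5760 F542
G1 X43.7142 Y54.6897 F542
M5
G00 X33.9732 Y41.6510
M4 S913
G1 X89.7616 Y25.4779 F542
G1 X60.6727 Y87.8579 F542
G1 X109.5604 Y53.9167 F542
G1 X65.8652 Y68.4172 F542
M5
G00 X25.3749 Y89.3561
M4 S181
G1 X54.3710 Y85.1591 F4790
G1 X65.2344 Y57.9492 F4790
G1 X47.1017 Y34.9363 F4790
G1 X18.1056 Y39.1333 F4790
G1 X7.2422 Y66.3432 F4790
G1 X25.3749 Y89.3561 F4790
M5
G00 X0.0000 Y0.0000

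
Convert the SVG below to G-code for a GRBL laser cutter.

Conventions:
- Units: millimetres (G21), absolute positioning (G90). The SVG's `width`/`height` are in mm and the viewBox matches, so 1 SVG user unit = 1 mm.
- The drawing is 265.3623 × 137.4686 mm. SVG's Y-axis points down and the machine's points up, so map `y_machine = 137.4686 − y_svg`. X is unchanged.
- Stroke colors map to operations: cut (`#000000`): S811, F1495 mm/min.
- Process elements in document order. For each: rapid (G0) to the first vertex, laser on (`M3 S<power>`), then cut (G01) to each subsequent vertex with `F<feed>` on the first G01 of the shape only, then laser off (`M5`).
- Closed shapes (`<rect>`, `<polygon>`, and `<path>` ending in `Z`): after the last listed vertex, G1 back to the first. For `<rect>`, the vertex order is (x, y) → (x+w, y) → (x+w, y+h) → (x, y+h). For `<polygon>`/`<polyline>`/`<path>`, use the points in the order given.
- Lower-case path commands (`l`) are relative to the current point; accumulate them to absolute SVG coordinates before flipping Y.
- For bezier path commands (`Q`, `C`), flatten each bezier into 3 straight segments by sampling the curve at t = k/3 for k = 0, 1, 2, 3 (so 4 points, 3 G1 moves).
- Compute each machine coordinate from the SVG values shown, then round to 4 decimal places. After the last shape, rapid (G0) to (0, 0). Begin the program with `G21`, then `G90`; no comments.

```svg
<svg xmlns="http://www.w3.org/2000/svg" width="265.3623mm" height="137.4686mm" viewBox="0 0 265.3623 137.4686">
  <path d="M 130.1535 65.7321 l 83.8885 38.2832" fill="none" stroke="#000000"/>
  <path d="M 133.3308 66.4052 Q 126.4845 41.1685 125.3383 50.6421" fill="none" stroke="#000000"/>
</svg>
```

G21
G90
G0 X130.1535 Y71.7365
M3 S811
G01 X214.0420 Y33.4533 F1495
M5
G0 X133.3308 Y71.0634
M3 S811
G01 X129.3999 Y84.0312 F1495
G01 X126.7358 Y89.2855
G01 X125.3383 Y86.8265
M5
G0 X0.0000 Y0.0000

1 u = 1 mm; y_m = 137.4686 − y.

[1] `<path>` line segment, #000000→cut S811 F1495: (130.1535,71.7365) → (214.0420,33.4533)

[2] `<path>` quadratic bezier, #000000→cut S811 F1495: (133.3308,71.0634) → (129.3999,84.0312) → (126.7358,89.2855) → (125.3383,86.8265)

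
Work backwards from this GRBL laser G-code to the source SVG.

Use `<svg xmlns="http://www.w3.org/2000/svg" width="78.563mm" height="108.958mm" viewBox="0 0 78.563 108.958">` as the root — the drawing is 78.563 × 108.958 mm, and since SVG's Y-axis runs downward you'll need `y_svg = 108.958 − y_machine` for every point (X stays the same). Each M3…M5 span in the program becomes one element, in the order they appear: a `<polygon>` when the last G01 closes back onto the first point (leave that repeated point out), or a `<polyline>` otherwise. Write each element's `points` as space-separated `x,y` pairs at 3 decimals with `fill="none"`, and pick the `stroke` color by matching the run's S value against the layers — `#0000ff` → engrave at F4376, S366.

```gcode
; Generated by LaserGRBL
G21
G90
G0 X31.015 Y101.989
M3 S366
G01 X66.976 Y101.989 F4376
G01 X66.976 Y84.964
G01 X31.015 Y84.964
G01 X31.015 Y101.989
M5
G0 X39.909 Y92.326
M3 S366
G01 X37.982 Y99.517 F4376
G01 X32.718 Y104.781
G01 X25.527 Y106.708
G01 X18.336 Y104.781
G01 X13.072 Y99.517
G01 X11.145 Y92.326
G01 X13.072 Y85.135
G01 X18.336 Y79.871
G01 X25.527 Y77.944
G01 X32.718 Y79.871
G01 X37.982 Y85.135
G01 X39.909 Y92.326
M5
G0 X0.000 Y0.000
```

<svg xmlns="http://www.w3.org/2000/svg" width="78.563mm" height="108.958mm" viewBox="0 0 78.563 108.958">
  <polygon points="31.015,6.969 66.976,6.969 66.976,23.994 31.015,23.994" fill="none" stroke="#0000ff"/>
  <polygon points="39.909,16.632 37.982,9.441 32.718,4.177 25.527,2.250 18.336,4.177 13.072,9.441 11.145,16.632 13.072,23.823 18.336,29.087 25.527,31.014 32.718,29.087 37.982,23.823" fill="none" stroke="#0000ff"/>
</svg>

y_svg = 108.958 − y_m. Every run uses S366, so all elements get stroke `#0000ff` (engrave).

[1] closed run; points: 31.015,6.969 66.976,6.969 66.976,23.994 31.015,23.994

[2] closed run; points: 39.909,16.632 37.982,9.441 32.718,4.177 25.527,2.250 18.336,4.177 13.072,9.441 11.145,16.632 13.072,23.823 18.336,29.087 25.527,31.014 32.718,29.087 37.982,23.823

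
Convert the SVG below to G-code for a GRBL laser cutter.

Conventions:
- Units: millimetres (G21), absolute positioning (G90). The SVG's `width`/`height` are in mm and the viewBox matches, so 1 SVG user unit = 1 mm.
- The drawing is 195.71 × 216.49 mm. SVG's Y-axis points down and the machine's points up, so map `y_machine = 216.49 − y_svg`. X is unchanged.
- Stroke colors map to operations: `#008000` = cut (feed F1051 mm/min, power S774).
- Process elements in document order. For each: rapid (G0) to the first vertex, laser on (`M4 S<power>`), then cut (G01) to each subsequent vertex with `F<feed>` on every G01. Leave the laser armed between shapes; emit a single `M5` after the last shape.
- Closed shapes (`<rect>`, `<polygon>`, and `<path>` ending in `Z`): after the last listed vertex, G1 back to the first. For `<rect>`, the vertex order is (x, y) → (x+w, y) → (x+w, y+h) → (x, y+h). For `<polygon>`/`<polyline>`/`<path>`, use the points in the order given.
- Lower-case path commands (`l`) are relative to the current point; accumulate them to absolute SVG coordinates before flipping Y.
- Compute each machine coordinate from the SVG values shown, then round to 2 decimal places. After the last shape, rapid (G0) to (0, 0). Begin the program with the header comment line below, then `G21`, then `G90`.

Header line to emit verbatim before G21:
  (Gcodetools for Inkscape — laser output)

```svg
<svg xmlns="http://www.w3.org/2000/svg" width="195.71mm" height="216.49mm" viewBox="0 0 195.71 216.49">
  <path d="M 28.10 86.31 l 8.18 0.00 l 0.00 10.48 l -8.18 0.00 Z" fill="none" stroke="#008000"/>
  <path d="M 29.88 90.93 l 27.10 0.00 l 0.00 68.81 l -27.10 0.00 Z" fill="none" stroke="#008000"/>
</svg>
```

viewBox `0 0 195.71 216.49` with mm width/height → 1 unit = 1 mm. Flip: y_m = 216.49 − y_svg.

**Shape 1** — `<path>` rectangle, stroke `#008000` → cut (S774, F1051). Machine vertices: (28.10,130.18) → (36.28,130.18) → (36.28,119.70) → (28.10,119.70) → (28.10,130.18). Closed: final G1 returns to the first vertex.

**Shape 2** — `<path>` rectangle, stroke `#008000` → cut (S774, F1051). Machine vertices: (29.88,125.56) → (56.98,125.56) → (56.98,56.75) → (29.88,56.75) → (29.88,125.56). Closed: final G1 returns to the first vertex.

(Gcodetools for Inkscape — laser output)
G21
G90
G0 X28.10 Y130.18
M4 S774
G01 X36.28 Y130.18 F1051
G01 X36.28 Y119.70 F1051
G01 X28.10 Y119.70 F1051
G01 X28.10 Y130.18 F1051
G0 X29.88 Y125.56
M4 S774
G01 X56.98 Y125.56 F1051
G01 X56.98 Y56.75 F1051
G01 X29.88 Y56.75 F1051
G01 X29.88 Y125.56 F1051
M5
G0 X0.00 Y0.00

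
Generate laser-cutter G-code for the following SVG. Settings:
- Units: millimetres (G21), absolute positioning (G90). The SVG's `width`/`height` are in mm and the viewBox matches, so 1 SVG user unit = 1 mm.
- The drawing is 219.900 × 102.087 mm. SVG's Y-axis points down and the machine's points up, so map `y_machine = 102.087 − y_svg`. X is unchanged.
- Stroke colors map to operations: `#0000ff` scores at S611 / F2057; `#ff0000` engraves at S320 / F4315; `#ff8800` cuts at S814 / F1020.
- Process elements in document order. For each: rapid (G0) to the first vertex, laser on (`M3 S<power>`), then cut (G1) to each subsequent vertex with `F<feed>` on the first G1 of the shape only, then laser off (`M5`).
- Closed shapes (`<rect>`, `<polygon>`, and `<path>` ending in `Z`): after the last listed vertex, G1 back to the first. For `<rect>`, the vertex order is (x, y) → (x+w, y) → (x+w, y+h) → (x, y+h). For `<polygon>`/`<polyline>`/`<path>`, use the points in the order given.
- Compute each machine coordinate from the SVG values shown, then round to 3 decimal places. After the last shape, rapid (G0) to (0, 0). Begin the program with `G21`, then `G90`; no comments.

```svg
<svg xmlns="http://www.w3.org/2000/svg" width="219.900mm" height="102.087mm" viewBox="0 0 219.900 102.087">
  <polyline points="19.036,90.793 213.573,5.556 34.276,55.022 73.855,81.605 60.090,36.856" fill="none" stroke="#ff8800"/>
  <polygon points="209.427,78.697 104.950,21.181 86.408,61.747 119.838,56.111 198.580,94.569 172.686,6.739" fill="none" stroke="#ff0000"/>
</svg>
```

1 u = 1 mm; y_m = 102.087 − y.

[1] `<polyline>` open polyline, #ff8800→cut S814 F1020: (19.036,11.294) → (213.573,96.531) → (34.276,47.065) → (73.855,20.482) → (60.090,65.231)

[2] `<polygon>` closed polygon, #ff0000→engrave S320 F4315: (209.427,23.390) → (104.950,80.906) → (86.408,40.340) → (119.838,45.976) → (198.580,7.518) → (172.686,95.348) → (209.427,23.390) (closed)

G21
G90
G0 X19.036 Y11.294
M3 S814
G1 X213.573 Y96.531 F1020
G1 X34.276 Y47.065
G1 X73.855 Y20.482
G1 X60.090 Y65.231
M5
G0 X209.427 Y23.390
M3 S320
G1 X104.950 Y80.906 F4315
G1 X86.408 Y40.340
G1 X119.838 Y45.976
G1 X198.580 Y7.518
G1 X172.686 Y95.348
G1 X209.427 Y23.390
M5
G0 X0.000 Y0.000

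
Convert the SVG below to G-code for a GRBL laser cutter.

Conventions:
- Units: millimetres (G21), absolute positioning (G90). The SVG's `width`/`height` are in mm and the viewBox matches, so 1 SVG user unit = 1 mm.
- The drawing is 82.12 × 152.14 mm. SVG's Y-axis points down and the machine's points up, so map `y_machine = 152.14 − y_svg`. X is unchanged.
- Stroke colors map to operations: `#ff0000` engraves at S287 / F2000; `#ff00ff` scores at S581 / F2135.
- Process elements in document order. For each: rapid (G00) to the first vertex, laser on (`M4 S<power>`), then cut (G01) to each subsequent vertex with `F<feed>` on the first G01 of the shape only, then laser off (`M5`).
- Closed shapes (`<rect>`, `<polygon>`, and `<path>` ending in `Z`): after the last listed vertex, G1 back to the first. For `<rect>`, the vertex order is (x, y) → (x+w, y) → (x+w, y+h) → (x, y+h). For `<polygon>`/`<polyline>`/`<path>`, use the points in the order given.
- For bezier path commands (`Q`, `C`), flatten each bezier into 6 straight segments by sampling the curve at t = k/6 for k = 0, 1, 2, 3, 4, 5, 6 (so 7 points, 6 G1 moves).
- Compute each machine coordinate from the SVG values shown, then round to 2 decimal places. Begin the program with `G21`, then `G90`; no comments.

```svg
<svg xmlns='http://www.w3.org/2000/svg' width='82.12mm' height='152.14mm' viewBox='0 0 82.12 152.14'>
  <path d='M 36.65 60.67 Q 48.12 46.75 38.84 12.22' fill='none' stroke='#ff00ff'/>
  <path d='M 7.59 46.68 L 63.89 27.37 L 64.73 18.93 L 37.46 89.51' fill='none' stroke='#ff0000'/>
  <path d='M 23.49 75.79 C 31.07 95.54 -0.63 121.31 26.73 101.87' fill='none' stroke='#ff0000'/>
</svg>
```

G21
G90
G00 X36.65 Y91.47
M4 S581
G01 X39.90 Y96.68 F2135
G01 X41.99 Y103.04
G01 X42.93 Y110.54
G01 X42.72 Y119.19
G01 X41.36 Y128.98
G01 X38.84 Y139.92
M5
G00 X7.59 Y105.46
M4 S287
G01 X63.89 Y124.77 F2000
G01 X64.73 Y133.21
G01 X37.46 Y62.63
M5
G00 X23.49 Y76.35
M4 S287
G01 X24.46 Y66.21 F2000
G01 X21.62 Y56.49
G01 X17.69 Y48.61
G01 X15.41 Y44.00
G01 X17.52 Y44.08
G01 X26.73 Y50.27
M5

1 u = 1 mm; y_m = 152.14 − y.

[1] `<path>` quadratic bezier, #ff00ff→score S581 F2135: (36.65,91.47) → (39.90,96.68) → (41.99,103.04) → (42.93,110.54) → (42.72,119.19) → (41.36,128.98) → (38.84,139.92)

[2] `<path>` open polyline, #ff0000→engrave S287 F2000: (7.59,105.46) → (63.89,124.77) → (64.73,133.21) → (37.46,62.63)

[3] `<path>` cubic bezier, #ff0000→engrave S287 F2000: (23.49,76.35) → (24.46,66.21) → (21.62,56.49) → (17.69,48.61) → (15.41,44.00) → (17.52,44.08) → (26.73,50.27)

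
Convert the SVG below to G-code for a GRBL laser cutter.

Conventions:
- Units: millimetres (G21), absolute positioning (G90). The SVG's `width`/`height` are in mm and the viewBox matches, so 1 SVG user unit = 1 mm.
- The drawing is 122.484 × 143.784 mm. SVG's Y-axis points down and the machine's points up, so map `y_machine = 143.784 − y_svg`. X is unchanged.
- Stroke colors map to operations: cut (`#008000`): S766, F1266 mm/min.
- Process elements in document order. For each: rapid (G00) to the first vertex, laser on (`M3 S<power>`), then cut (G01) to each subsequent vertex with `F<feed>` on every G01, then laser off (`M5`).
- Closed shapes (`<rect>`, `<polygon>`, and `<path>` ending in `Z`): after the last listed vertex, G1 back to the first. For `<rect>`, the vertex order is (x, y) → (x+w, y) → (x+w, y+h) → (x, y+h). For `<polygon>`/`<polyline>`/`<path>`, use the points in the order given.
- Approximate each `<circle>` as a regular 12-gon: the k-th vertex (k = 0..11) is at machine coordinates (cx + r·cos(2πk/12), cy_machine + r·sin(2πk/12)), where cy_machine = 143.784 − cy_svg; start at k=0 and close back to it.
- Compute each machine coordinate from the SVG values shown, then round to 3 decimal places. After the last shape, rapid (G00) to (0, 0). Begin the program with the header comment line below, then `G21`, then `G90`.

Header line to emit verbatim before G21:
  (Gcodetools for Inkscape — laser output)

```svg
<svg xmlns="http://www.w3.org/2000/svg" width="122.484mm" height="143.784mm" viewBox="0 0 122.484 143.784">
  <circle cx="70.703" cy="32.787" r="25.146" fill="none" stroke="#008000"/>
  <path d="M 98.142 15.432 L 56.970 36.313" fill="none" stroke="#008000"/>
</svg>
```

(Gcodetools for Inkscape — laser output)
G21
G90
G00 X95.849 Y110.997
M3 S766
G01 X92.480 Y123.570 F1266
G01 X83.276 Y132.774 F1266
G01 X70.703 Y136.143 F1266
G01 X58.130 Y132.774 F1266
G01 X48.926 Y123.570 F1266
G01 X45.557 Y110.997 F1266
G01 X48.926 Y98.424 F1266
G01 X58.130 Y89.220 F1266
G01 X70.703 Y85.851 F1266
G01 X83.276 Y89.220 F1266
G01 X92.480 Y98.424 F1266
G01 X95.849 Y110.997 F1266
M5
G00 X98.142 Y128.352
M3 S766
G01 X56.970 Y107.471 F1266
M5
G00 X0.000 Y0.000

Since the viewBox matches the mm dimensions, user units are millimetres directly. The only transform is the Y-flip y_m = 143.784 − y_svg.

Shape 1 is a circle drawn with `<circle>`. Its stroke #008000 means cut at S766, F1266. After flipping Y the toolpath is (95.849,110.997) → (92.480,123.570) → (83.276,132.774) → (70.703,136.143) → (58.130,132.774) → (48.926,123.570) → (45.557,110.997) → (48.926,98.424) → (58.130,89.220) → (70.703,85.851) → (83.276,89.220) → (92.480,98.424) → (95.849,110.997), returning to the start.

Shape 2 is a line segment drawn with `<path>`. Its stroke #008000 means cut at S766, F1266. After flipping Y the toolpath is (98.142,128.352) → (56.970,107.471).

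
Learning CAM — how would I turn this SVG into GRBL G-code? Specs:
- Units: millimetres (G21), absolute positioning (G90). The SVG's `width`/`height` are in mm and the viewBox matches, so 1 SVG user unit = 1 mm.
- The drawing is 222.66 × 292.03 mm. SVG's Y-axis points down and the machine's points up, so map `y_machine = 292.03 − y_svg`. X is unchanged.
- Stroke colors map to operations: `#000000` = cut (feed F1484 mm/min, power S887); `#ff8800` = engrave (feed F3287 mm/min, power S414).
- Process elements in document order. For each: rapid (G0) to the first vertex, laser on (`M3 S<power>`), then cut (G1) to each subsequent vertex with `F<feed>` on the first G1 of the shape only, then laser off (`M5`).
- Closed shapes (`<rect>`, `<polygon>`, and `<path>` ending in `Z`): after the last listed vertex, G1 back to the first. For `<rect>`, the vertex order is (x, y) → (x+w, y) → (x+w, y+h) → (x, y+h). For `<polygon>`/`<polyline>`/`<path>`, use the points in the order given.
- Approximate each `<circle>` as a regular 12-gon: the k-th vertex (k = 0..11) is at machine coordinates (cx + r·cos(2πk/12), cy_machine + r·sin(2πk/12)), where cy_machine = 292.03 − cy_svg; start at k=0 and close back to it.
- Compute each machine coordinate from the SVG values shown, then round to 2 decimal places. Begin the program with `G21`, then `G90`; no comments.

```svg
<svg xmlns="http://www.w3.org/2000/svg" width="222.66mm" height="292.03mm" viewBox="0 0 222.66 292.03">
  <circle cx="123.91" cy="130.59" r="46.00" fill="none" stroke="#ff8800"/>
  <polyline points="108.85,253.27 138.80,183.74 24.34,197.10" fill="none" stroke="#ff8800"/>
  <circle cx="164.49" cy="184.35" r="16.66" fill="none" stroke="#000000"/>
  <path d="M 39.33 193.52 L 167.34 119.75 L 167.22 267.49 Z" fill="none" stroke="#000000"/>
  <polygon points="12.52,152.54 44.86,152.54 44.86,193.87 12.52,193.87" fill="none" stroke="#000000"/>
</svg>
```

G21
G90
G0 X169.91 Y161.44
M3 S414
G1 X163.75 Y184.44 F3287
G1 X146.91 Y201.28
G1 X123.91 Y207.44
G1 X100.91 Y201.28
G1 X84.07 Y184.44
G1 X77.91 Y161.44
G1 X84.07 Y138.44
G1 X100.91 Y121.60
G1 X123.91 Y115.44
G1 X146.91 Y121.60
G1 X163.75 Y138.44
G1 X169.91 Y161.44
M5
G0 X108.85 Y38.76
M3 S414
G1 X138.80 Y108.29 F3287
G1 X24.34 Y94.93
M5
G0 X181.15 Y107.68
M3 S887
G1 X178.92 Y116.01 F1484
G1 X172.82 Y122.11
G1 X164.49 Y124.34
G1 X156.16 Y122.11
G1 X150.06 Y116.01
G1 X147.83 Y107.68
G1 X150.06 Y99.35
G1 X156.16 Y93.25
G1 X164.49 Y91.02
G1 X172.82 Y93.25
G1 X178.92 Y99.35
G1 X181.15 Y107.68
M5
G0 X39.33 Y98.51
M3 S887
G1 X167.34 Y172.28 F1484
G1 X167.22 Y24.54
G1 X39.33 Y98.51
M5
G0 X12.52 Y139.49
M3 S887
G1 X44.86 Y139.49 F1484
G1 X44.86 Y98.16
G1 X12.52 Y98.16
G1 X12.52 Y139.49
M5

1 u = 1 mm; y_m = 292.03 − y.

[1] `<circle>` circle, #ff8800→engrave S414 F3287: (169.91,161.44) → (163.75,184.44) → (146.91,201.28) → (123.91,207.44) → (100.91,201.28) → (84.07,184.44) → (77.91,161.44) → (84.07,138.44) → (100.91,121.60) → (123.91,115.44) → (146.91,121.60) → (163.75,138.44) → (169.91,161.44) (closed)

[2] `<polyline>` open polyline, #ff8800→engrave S414 F3287: (108.85,38.76) → (138.80,108.29) → (24.34,94.93)

[3] `<circle>` circle, #000000→cut S887 F1484: (181.15,107.68) → (178.92,116.01) → (172.82,122.11) → (164.49,124.34) → (156.16,122.11) → (150.06,116.01) → (147.83,107.68) → (150.06,99.35) → (156.16,93.25) → (164.49,91.02) → (172.82,93.25) → (178.92,99.35) → (181.15,107.68) (closed)

[4] `<path>` regular polygon, #000000→cut S887 F1484: (39.33,98.51) → (167.34,172.28) → (167.22,24.54) → (39.33,98.51) (closed)

[5] `<polygon>` rectangle, #000000→cut S887 F1484: (12.52,139.49) → (44.86,139.49) → (44.86,98.16) → (12.52,98.16) → (12.52,139.49) (closed)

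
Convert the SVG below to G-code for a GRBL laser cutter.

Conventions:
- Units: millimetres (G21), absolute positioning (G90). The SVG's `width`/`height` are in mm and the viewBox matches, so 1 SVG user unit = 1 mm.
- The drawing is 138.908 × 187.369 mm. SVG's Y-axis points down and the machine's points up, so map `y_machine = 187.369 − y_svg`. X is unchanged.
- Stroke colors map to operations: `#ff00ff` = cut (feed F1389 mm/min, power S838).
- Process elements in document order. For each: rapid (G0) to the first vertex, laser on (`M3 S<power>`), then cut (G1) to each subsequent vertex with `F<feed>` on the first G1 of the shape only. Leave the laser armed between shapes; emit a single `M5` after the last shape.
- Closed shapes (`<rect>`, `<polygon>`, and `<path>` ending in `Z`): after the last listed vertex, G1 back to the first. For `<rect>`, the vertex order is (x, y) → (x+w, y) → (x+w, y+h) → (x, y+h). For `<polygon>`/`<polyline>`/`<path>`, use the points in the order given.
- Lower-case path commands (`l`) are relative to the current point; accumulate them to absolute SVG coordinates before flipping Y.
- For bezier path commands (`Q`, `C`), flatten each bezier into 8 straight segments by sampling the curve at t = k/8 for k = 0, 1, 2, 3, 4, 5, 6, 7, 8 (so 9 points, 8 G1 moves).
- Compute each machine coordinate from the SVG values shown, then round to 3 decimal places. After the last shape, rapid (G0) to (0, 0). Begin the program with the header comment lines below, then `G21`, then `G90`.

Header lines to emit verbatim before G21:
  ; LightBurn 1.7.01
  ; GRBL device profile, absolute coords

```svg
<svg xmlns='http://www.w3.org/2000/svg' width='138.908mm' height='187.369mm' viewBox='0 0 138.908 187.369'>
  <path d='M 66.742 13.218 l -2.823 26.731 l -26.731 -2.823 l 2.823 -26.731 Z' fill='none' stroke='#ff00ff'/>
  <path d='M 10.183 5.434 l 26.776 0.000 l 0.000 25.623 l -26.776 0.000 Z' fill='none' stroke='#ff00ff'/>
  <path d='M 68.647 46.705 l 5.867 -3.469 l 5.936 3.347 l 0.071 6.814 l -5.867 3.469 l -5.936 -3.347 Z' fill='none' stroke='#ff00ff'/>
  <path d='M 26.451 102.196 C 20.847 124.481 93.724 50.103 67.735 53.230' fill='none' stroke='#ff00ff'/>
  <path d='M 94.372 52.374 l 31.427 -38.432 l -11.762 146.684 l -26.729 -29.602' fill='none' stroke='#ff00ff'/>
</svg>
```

; LightBurn 1.7.01
; GRBL device profile, absolute coords
G21
G90
G0 X66.742 Y174.151
M3 S838
G1 X63.919 Y147.420 F1389
G1 X37.188 Y150.243
G1 X40.011 Y176.974
G1 X66.742 Y174.151
G0 X10.183 Y181.935
M3 S838
G1 X36.959 Y181.935 F1389
G1 X36.959 Y156.312
G1 X10.183 Y156.312
G1 X10.183 Y181.935
G0 X68.647 Y140.664
M3 S838
G1 X74.514 Y144.133 F1389
G1 X80.450 Y140.786
G1 X80.521 Y133.972
G1 X74.654 Y130.503
G1 X68.718 Y133.850
G1 X68.647 Y140.664
G0 X26.451 Y85.173
M3 S838
G1 X27.682 Y81.007 F1389
G1 X34.192 Y83.862
G1 X43.903 Y91.697
G1 X54.737 Y102.472
G1 X64.616 Y114.144
G1 X71.460 Y124.673
G1 X73.193 Y132.019
G1 X67.735 Y134.139
G0 X94.372 Y134.995
M3 S838
G1 X125.799 Y173.427 F1389
G1 X114.037 Y26.743
G1 X87.308 Y56.345
M5
G0 X0.000 Y0.000

1 u = 1 mm; y_m = 187.369 − y.

[1] `<path>` regular polygon, #ff00ff→cut S838 F1389: (66.742,174.151) → (63.919,147.420) → (37.188,150.243) → (40.011,176.974) → (66.742,174.151) (closed)

[2] `<path>` rectangle, #ff00ff→cut S838 F1389: (10.183,181.935) → (36.959,181.935) → (36.959,156.312) → (10.183,156.312) → (10.183,181.935) (closed)

[3] `<path>` regular polygon, #ff00ff→cut S838 F1389: (68.647,140.664) → (74.514,144.133) → (80.450,140.786) → (80.521,133.972) → (74.654,130.503) → (68.718,133.850) → (68.647,140.664) (closed)

[4] `<path>` cubic bezier, #ff00ff→cut S838 F1389: (26.451,85.173) → (27.682,81.007) → (34.192,83.862) → (43.903,91.697) → (54.737,102.472) → (64.616,114.144) → (71.460,124.673) → (73.193,132.019) → (67.735,134.139)

[5] `<path>` open polyline, #ff00ff→cut S838 F1389: (94.372,134.995) → (125.799,173.427) → (114.037,26.743) → (87.308,56.345)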